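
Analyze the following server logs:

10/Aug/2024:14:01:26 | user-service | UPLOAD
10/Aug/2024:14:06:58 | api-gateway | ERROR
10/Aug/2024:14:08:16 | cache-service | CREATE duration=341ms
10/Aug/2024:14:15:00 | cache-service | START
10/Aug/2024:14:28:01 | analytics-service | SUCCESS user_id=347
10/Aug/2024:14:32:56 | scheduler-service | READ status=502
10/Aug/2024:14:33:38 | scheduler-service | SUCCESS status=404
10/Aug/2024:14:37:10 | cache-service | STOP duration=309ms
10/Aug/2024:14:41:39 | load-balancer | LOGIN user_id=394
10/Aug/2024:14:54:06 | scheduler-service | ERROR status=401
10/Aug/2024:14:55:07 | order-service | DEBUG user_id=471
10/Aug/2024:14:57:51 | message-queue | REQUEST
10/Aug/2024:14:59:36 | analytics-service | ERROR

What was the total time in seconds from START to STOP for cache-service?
1330

To calculate state duration:

1. Find START event for cache-service: 10/Aug/2024:14:15:00
2. Find STOP event for cache-service: 10/Aug/2024:14:37:10
3. Calculate duration: 10/Aug/2024:14:37:10 - 10/Aug/2024:14:15:00 = 1330 seconds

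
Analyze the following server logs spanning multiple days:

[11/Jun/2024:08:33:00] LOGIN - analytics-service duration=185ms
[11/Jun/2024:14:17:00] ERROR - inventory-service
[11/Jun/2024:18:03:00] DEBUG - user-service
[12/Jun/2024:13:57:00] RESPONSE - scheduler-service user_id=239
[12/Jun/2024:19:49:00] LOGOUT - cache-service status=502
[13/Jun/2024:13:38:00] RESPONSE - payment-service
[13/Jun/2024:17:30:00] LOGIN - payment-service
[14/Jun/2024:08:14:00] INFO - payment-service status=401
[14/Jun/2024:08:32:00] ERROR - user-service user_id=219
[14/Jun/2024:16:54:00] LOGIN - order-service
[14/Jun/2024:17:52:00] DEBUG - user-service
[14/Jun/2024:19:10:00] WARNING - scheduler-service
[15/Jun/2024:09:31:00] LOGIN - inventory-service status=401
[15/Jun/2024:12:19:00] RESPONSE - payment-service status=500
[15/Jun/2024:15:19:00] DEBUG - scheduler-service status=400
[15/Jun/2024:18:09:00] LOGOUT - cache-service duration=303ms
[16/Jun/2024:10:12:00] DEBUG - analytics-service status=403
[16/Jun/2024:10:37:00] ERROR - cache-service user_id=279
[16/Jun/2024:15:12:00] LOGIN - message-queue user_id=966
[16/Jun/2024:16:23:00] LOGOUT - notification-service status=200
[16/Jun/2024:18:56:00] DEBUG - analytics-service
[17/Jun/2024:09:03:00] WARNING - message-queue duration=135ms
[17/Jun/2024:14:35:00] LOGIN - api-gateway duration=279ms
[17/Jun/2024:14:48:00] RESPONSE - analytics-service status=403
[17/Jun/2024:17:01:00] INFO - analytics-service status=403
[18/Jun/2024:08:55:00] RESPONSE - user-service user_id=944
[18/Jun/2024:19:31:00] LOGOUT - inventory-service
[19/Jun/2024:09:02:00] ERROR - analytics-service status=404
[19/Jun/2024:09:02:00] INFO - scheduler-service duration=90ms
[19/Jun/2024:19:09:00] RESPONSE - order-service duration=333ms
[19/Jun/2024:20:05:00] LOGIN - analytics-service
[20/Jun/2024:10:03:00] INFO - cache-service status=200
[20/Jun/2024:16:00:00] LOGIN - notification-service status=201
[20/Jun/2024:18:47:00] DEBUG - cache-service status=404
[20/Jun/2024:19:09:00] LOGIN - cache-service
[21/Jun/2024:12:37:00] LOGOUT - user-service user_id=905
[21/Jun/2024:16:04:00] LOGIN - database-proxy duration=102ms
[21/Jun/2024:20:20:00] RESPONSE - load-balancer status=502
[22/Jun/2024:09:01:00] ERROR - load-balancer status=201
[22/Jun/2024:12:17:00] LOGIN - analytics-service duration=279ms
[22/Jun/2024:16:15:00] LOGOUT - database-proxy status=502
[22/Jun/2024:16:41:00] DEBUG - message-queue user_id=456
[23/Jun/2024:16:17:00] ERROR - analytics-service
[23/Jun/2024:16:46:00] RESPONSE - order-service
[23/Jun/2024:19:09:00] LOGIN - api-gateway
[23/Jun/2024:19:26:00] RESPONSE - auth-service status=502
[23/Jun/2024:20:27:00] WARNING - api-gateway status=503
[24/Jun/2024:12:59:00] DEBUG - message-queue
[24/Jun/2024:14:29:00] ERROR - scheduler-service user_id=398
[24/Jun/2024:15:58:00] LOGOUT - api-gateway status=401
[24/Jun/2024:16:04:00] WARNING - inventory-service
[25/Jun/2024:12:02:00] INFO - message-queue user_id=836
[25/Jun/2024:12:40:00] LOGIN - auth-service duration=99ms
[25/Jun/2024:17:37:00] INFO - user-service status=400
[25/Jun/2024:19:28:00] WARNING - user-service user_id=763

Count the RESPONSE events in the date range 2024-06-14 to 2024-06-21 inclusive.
5

To filter by date range:

1. Date range: 2024-06-14 through 2024-06-21, both dates inclusive
2. Filter for RESPONSE events whose date falls in this range
3. Count matching events: 5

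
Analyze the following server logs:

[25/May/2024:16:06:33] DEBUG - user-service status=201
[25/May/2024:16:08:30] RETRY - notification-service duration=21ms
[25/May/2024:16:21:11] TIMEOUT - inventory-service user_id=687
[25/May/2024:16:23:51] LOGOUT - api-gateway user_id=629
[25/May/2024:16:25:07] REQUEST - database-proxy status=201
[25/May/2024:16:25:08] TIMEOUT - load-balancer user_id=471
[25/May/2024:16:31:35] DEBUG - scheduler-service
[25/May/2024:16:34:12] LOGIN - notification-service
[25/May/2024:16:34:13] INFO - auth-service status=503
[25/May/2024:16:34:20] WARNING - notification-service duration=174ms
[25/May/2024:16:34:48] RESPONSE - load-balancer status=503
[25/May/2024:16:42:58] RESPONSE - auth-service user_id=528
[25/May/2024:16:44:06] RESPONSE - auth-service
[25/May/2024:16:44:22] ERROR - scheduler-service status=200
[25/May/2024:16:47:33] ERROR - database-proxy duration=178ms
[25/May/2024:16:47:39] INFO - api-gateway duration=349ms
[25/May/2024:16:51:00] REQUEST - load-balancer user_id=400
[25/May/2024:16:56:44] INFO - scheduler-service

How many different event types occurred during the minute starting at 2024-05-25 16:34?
4

To count unique event types:

1. Filter events in the minute starting at 2024-05-25 16:34
2. Extract event types from matching entries
3. Count unique types: 4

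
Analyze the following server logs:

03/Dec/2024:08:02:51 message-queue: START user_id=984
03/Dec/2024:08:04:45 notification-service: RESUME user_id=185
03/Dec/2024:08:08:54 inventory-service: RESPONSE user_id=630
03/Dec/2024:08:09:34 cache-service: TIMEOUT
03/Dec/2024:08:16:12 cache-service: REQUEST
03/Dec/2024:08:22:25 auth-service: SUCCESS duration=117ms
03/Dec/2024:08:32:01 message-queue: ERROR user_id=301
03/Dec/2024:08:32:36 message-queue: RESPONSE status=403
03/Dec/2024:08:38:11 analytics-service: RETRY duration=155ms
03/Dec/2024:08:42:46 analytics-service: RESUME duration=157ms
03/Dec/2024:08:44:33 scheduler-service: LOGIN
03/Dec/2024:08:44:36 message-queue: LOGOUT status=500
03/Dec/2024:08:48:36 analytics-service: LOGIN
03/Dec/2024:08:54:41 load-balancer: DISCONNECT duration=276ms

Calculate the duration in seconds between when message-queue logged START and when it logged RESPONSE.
1785

To find the time between events:

1. Locate the first START event for message-queue: 03/Dec/2024:08:02:51
2. Locate the first RESPONSE event for message-queue: 03/Dec/2024:08:32:36
3. Calculate the difference: 03/Dec/2024:08:32:36 - 03/Dec/2024:08:02:51 = 1785 seconds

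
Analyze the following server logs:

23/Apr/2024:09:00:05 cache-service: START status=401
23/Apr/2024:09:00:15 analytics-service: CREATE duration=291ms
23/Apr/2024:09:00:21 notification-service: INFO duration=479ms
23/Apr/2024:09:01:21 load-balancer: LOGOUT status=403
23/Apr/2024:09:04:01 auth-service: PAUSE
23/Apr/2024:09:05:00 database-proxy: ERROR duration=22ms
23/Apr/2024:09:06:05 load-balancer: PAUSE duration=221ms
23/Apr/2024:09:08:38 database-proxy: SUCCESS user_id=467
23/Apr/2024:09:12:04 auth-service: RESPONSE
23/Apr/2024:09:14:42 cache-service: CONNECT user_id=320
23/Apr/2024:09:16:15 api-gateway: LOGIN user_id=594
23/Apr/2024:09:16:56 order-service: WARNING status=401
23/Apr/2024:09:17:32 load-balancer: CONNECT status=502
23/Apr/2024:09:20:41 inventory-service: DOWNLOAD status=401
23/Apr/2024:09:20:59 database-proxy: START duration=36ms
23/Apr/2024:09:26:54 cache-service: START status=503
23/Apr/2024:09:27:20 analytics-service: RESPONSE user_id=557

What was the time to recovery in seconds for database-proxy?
218

To calculate recovery time:

1. Find ERROR event for database-proxy: 23/Apr/2024:09:05:00
2. Find next SUCCESS event for database-proxy: 23/Apr/2024:09:08:38
3. Recovery time: 23/Apr/2024:09:08:38 - 23/Apr/2024:09:05:00 = 218 seconds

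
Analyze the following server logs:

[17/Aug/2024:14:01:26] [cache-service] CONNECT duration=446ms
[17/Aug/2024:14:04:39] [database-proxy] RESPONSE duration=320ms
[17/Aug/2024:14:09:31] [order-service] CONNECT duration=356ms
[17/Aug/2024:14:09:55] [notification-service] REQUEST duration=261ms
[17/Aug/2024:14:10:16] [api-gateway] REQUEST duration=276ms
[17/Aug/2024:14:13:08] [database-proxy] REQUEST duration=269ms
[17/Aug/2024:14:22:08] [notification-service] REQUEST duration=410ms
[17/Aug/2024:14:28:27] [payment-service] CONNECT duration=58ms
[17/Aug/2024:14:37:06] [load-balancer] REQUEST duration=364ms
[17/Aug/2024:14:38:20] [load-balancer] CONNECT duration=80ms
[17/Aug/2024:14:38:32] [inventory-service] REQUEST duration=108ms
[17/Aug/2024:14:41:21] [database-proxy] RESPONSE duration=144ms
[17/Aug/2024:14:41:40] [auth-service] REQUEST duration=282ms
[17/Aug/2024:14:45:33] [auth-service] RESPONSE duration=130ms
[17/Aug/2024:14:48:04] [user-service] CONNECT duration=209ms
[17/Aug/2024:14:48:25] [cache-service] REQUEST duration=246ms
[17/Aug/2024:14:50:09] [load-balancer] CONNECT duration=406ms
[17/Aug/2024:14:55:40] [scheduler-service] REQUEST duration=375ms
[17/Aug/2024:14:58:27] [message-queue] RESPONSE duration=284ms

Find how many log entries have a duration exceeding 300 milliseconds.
7

To count timeouts:

1. Threshold: 300ms
2. Extract duration from each log entry
3. Count entries where duration > 300
4. Timeout count: 7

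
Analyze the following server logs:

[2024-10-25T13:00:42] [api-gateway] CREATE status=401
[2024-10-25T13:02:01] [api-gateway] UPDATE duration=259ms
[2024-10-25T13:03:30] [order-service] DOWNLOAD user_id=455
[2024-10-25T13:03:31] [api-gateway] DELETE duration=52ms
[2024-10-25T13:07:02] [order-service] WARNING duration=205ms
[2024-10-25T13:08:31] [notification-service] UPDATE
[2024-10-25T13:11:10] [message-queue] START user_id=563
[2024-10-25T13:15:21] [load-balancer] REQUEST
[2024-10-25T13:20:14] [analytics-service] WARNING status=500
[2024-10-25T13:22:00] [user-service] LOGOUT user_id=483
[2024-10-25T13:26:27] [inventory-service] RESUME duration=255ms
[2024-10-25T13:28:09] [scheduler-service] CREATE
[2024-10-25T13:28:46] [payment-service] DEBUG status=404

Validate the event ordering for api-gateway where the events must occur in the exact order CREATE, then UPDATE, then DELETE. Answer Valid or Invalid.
Valid

To validate ordering:

1. Required order: CREATE → UPDATE → DELETE
2. Rule: the events must occur in the exact order CREATE, then UPDATE, then DELETE
3. Check actual order of events for api-gateway
4. Result: Valid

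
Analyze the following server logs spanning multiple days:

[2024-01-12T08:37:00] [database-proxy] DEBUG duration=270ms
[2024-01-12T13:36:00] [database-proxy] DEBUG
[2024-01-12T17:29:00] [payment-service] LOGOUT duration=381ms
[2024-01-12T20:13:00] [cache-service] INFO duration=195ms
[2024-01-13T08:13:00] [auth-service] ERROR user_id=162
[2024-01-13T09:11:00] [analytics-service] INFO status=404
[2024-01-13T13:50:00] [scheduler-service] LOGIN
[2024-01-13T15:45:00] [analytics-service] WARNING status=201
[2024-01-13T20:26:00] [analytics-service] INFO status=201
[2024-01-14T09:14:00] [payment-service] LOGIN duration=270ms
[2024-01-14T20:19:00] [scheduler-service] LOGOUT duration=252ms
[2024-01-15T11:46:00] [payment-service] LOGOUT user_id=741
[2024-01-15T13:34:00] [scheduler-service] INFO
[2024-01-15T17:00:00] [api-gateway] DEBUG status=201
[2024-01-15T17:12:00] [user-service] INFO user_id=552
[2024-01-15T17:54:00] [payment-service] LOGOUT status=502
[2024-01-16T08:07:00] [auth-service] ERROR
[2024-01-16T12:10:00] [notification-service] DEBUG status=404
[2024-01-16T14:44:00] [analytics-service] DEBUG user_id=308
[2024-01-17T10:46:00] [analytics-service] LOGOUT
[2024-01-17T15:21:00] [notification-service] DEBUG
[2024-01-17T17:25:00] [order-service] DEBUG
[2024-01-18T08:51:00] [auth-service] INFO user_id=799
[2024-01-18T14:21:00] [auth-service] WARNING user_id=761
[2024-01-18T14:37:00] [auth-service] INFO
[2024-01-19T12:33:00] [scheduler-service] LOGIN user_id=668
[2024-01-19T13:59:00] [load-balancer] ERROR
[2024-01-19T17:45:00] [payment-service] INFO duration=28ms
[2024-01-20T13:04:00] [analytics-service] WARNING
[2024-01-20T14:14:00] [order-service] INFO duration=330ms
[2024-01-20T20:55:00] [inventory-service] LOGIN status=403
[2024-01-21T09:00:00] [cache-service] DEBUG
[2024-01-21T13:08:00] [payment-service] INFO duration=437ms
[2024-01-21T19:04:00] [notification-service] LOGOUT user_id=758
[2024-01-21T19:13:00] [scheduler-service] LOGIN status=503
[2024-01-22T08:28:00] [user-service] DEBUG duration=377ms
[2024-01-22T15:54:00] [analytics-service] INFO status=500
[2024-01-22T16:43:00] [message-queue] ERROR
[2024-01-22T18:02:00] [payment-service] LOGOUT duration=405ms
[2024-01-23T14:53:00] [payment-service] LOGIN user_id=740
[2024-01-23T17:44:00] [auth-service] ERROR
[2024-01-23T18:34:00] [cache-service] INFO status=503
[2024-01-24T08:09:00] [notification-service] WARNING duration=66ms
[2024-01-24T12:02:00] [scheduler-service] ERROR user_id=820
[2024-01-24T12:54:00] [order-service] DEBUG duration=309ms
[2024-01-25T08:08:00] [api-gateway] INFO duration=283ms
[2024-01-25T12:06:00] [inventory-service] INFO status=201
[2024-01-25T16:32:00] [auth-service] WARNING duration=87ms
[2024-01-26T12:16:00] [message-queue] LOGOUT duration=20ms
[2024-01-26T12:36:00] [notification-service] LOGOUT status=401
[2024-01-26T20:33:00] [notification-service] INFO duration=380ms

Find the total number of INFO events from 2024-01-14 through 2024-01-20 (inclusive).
6

To filter by date range:

1. Date range: 2024-01-14 through 2024-01-20, both dates inclusive
2. Filter for INFO events whose date falls in this range
3. Count matching events: 6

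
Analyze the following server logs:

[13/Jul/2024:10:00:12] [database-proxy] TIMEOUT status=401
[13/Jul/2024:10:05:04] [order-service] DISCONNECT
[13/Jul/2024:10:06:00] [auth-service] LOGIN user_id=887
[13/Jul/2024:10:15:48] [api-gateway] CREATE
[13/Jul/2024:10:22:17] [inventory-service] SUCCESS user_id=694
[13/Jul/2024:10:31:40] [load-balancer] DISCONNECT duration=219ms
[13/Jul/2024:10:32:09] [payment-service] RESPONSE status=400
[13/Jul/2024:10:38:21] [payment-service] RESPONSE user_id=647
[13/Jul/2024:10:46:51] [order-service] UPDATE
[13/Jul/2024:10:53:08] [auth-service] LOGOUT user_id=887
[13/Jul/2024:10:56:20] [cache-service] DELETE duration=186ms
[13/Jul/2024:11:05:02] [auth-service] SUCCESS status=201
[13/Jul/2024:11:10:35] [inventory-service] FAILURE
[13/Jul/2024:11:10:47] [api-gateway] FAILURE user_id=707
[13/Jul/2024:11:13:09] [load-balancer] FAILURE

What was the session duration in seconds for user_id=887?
2828

To calculate session duration:

1. Find LOGIN event for user_id=887: 13/Jul/2024:10:06:00
2. Find LOGOUT event for user_id=887: 13/Jul/2024:10:53:08
3. Session duration: 13/Jul/2024:10:53:08 - 13/Jul/2024:10:06:00 = 2828 seconds (47 minutes)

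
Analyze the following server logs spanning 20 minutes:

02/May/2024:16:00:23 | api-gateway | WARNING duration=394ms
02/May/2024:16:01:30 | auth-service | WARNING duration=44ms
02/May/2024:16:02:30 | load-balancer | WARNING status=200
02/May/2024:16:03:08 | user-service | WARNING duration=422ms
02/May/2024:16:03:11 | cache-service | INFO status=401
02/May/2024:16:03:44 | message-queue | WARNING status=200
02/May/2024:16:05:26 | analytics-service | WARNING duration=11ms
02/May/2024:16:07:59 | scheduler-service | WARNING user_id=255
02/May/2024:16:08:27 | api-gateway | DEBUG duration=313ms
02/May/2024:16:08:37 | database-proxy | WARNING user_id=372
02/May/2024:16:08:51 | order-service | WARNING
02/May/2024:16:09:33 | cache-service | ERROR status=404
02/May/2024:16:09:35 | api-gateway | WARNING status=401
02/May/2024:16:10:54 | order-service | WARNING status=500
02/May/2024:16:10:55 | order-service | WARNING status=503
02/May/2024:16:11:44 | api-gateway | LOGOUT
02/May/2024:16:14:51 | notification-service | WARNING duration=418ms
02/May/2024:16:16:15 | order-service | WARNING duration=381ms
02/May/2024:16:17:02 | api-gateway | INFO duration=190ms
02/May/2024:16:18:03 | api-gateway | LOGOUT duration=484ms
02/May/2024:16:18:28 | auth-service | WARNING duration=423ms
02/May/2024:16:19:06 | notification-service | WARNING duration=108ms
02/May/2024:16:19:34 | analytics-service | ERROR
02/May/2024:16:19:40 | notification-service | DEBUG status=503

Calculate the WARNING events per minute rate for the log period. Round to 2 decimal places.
0.8

To calculate the rate:

1. Count total WARNING events: 16
2. Total time period: 20 minutes
3. Rate = 16 / 20 = 0.8 events per minute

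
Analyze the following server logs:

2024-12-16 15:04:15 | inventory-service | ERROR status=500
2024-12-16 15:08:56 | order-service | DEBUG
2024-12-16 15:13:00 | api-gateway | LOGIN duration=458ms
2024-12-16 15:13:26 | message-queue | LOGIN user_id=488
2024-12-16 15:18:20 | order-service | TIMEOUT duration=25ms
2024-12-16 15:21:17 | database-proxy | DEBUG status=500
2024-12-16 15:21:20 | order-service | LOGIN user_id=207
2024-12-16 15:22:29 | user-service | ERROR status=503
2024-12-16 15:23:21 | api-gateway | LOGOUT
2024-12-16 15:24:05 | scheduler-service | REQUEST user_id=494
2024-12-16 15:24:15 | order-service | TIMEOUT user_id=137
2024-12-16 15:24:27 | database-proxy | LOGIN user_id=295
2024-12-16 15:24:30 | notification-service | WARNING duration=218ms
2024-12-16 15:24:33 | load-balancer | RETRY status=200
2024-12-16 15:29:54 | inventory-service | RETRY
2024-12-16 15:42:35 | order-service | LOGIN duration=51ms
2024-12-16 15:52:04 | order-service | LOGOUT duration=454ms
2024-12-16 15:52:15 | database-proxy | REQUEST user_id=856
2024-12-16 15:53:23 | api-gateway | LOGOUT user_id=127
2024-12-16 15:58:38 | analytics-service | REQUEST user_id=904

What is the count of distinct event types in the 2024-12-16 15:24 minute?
5

To count unique event types:

1. Filter events in the minute starting at 2024-12-16 15:24
2. Extract event types from matching entries
3. Count unique types: 5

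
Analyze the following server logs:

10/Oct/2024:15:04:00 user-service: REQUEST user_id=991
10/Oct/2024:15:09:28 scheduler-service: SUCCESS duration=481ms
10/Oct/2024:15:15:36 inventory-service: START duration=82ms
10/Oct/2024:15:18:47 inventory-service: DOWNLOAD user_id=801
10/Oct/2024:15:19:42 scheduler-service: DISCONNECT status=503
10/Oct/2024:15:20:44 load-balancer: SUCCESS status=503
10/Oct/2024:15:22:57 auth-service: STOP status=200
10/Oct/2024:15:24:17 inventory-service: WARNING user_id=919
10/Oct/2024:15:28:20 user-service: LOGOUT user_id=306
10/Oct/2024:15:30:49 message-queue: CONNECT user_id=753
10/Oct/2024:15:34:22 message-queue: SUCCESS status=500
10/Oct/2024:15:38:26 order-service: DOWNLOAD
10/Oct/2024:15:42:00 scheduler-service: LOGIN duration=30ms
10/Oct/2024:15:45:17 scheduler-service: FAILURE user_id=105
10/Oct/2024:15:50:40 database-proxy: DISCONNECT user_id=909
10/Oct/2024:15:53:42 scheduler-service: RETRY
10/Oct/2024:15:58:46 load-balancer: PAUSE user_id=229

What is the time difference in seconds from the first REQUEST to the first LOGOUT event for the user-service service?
1460

To find the time between events:

1. Locate the first REQUEST event for user-service: 10/Oct/2024:15:04:00
2. Locate the first LOGOUT event for user-service: 10/Oct/2024:15:28:20
3. Calculate the difference: 10/Oct/2024:15:28:20 - 10/Oct/2024:15:04:00 = 1460 seconds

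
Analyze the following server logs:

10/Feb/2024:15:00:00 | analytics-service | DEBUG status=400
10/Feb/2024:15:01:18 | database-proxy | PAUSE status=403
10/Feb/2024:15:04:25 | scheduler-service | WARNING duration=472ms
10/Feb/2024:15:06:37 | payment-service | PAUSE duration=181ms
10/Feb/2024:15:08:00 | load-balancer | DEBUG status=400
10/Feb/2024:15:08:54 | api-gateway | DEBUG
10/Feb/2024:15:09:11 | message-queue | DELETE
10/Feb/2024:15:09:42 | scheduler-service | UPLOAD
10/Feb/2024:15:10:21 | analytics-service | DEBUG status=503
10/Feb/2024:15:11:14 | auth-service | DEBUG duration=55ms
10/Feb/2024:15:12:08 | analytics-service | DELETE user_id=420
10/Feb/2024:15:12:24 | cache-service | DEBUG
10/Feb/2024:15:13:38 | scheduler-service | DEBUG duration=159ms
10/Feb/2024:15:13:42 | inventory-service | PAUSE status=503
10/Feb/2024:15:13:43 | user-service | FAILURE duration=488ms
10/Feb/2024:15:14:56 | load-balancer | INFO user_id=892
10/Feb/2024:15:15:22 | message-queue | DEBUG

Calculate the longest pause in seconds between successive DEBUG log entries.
480

To find the longest gap:

1. Extract all DEBUG events in chronological order
2. Calculate time differences between consecutive events
3. Find the maximum difference
4. Longest gap: 480 seconds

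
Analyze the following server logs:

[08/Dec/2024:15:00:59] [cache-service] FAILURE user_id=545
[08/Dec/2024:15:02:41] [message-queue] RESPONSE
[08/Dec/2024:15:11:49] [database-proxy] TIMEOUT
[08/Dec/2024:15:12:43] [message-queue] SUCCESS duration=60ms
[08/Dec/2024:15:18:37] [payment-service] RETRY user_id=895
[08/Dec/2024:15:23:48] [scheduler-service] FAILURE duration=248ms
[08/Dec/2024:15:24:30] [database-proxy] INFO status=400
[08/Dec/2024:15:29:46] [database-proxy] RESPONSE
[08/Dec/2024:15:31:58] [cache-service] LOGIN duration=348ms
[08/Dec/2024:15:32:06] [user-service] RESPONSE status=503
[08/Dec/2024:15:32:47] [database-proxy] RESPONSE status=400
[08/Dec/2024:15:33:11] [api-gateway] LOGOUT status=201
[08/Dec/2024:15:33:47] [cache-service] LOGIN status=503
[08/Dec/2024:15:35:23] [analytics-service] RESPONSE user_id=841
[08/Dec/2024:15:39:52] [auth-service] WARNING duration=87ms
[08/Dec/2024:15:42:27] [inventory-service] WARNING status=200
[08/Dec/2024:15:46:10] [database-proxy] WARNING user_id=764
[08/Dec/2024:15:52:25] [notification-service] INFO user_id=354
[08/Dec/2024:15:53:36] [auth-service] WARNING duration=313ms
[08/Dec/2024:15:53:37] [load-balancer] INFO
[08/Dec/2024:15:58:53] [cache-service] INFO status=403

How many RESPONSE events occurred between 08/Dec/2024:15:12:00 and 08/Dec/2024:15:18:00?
0

To count events in the time window:

1. Window boundaries: 08/Dec/2024:15:12:00 to 08/Dec/2024:15:18:00
2. Filter for RESPONSE events within this window
3. Count matching events: 0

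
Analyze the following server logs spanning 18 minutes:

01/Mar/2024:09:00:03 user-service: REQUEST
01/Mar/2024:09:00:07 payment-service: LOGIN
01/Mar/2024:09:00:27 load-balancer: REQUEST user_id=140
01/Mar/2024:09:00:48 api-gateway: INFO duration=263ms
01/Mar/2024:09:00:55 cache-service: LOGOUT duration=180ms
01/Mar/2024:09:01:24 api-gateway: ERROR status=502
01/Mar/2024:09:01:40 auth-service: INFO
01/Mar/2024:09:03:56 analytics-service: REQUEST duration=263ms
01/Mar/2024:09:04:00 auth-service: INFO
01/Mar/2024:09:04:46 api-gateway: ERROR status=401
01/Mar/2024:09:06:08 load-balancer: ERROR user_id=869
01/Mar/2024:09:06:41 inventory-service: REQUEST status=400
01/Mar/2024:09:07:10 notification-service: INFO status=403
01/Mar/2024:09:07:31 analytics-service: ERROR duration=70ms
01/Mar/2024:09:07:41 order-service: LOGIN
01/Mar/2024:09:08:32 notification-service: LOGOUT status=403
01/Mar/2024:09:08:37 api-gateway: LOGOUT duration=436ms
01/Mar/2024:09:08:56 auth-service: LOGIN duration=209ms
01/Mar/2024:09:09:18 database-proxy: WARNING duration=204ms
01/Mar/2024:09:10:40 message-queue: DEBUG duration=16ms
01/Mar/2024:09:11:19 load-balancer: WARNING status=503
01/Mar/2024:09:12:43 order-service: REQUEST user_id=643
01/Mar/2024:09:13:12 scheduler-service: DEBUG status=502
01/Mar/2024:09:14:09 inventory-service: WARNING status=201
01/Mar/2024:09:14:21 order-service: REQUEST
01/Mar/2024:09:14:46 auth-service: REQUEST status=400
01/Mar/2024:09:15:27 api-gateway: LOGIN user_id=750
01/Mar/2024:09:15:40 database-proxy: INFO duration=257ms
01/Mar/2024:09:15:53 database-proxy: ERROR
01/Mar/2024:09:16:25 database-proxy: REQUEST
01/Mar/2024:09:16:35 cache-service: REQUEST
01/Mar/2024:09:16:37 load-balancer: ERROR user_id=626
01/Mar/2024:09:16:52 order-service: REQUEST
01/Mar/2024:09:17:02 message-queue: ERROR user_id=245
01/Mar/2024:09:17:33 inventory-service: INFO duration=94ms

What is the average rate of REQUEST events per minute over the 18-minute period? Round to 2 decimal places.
0.56

To calculate the rate:

1. Count total REQUEST events: 10
2. Total time period: 18 minutes
3. Rate = 10 / 18 = 0.56 events per minute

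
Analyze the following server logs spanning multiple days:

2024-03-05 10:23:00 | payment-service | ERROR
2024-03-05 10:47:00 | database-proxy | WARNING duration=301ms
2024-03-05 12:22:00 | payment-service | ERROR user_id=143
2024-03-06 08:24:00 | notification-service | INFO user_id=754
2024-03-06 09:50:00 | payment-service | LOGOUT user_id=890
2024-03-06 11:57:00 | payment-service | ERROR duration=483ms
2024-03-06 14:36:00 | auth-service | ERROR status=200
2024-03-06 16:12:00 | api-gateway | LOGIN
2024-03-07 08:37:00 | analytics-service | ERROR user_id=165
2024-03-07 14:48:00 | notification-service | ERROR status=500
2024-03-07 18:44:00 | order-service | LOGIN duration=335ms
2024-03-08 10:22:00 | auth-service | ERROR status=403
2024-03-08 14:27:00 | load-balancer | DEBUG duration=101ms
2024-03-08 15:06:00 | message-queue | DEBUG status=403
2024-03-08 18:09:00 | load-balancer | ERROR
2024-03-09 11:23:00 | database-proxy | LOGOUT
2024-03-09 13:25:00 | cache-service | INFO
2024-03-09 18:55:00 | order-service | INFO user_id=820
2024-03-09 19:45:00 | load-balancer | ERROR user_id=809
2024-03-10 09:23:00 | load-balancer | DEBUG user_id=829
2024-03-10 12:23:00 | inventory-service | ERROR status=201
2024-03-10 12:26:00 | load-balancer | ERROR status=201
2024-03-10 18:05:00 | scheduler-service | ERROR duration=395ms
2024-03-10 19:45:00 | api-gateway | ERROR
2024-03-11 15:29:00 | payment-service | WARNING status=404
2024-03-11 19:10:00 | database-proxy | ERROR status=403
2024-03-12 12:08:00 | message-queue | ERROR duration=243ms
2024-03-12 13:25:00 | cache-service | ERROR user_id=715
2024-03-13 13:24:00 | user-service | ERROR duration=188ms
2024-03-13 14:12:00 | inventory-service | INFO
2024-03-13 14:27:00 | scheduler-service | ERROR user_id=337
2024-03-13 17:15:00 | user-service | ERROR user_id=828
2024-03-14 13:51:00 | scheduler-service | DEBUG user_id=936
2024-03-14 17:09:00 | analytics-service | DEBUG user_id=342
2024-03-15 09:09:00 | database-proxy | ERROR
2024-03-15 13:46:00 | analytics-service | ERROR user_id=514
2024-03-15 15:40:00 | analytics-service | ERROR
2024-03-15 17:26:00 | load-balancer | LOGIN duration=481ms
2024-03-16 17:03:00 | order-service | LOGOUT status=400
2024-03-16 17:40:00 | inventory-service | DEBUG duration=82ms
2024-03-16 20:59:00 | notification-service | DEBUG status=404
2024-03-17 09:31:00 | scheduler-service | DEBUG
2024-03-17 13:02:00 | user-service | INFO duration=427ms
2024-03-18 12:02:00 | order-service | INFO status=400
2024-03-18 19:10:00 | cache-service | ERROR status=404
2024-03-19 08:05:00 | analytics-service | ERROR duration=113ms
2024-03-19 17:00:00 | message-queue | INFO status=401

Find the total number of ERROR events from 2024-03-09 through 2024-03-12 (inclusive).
8

To filter by date range:

1. Date range: 2024-03-09 through 2024-03-12, both dates inclusive
2. Filter for ERROR events whose date falls in this range
3. Count matching events: 8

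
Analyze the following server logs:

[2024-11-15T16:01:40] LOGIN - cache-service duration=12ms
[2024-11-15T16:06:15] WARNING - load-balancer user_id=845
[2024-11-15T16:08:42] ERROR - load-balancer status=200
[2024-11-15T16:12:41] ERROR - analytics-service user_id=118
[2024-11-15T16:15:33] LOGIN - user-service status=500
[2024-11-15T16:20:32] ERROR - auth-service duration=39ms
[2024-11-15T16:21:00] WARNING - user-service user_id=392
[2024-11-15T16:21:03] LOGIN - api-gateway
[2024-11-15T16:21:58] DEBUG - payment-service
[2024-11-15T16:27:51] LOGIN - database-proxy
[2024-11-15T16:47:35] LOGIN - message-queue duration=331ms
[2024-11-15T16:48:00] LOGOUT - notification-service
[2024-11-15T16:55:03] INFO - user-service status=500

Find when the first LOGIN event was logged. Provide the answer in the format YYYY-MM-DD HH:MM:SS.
2024-11-15 16:01:40

To find the first event:

1. Filter for all LOGIN events
2. Sort by timestamp
3. Select the first one
4. Timestamp: 2024-11-15 16:01:40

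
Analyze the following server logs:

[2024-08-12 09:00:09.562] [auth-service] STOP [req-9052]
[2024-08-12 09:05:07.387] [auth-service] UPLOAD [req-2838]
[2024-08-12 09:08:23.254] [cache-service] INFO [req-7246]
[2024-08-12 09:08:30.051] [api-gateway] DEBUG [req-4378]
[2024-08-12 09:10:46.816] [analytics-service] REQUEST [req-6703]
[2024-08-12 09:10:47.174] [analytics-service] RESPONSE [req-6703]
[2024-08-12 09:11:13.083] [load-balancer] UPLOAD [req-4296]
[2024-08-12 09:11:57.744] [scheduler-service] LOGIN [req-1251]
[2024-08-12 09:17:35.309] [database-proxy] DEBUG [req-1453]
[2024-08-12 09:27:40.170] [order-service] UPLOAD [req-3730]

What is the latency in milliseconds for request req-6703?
358

To calculate latency:

1. Find REQUEST with id req-6703: 2024-08-12 09:10:46.816
2. Find RESPONSE with id req-6703: 2024-08-12 09:10:47.174
3. Latency: 2024-08-12 09:10:47.174 - 2024-08-12 09:10:46.816 = 358ms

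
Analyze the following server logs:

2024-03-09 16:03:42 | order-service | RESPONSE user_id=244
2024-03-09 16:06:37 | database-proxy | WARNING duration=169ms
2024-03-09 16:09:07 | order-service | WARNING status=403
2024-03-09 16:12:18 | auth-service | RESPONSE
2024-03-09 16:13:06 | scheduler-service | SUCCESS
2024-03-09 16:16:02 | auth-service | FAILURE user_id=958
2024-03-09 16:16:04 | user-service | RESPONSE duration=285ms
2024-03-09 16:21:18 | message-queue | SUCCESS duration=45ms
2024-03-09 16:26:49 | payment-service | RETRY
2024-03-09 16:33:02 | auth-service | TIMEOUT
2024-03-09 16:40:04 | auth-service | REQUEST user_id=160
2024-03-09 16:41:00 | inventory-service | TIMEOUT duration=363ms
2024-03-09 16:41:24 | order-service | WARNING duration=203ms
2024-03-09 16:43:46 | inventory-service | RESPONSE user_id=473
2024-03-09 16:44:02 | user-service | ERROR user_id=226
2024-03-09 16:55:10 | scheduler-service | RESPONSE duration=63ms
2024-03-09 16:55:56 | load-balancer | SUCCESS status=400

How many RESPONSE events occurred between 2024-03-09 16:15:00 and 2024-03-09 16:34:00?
1

To count events in the time window:

1. Window boundaries: 2024-03-09 16:15:00 to 2024-03-09 16:34:00
2. Filter for RESPONSE events within this window
3. Count matching events: 1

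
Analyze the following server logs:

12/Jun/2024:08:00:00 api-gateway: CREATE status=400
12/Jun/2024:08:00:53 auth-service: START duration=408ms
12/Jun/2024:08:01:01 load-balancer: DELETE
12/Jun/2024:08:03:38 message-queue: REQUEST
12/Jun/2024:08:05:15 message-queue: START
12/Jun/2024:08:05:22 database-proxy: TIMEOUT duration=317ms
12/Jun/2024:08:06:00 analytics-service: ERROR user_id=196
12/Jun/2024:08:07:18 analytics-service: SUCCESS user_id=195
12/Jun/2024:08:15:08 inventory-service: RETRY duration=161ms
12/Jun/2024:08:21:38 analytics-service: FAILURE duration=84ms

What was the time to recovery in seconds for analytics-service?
78

To calculate recovery time:

1. Find ERROR event for analytics-service: 12/Jun/2024:08:06:00
2. Find next SUCCESS event for analytics-service: 12/Jun/2024:08:07:18
3. Recovery time: 12/Jun/2024:08:07:18 - 12/Jun/2024:08:06:00 = 78 seconds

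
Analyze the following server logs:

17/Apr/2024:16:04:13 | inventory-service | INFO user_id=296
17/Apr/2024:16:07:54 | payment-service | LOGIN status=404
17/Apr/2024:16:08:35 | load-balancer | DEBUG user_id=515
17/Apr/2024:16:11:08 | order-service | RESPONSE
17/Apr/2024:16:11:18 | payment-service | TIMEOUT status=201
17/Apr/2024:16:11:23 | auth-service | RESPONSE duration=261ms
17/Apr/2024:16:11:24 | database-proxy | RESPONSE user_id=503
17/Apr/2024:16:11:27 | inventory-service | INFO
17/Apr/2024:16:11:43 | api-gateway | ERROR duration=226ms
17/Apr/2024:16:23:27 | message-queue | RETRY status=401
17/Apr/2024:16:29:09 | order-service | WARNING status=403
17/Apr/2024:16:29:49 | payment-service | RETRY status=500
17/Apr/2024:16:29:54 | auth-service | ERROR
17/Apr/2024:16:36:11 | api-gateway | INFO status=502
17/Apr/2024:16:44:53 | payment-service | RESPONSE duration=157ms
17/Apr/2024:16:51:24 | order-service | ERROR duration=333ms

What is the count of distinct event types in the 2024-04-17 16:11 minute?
4

To count unique event types:

1. Filter events in the minute starting at 2024-04-17 16:11
2. Extract event types from matching entries
3. Count unique types: 4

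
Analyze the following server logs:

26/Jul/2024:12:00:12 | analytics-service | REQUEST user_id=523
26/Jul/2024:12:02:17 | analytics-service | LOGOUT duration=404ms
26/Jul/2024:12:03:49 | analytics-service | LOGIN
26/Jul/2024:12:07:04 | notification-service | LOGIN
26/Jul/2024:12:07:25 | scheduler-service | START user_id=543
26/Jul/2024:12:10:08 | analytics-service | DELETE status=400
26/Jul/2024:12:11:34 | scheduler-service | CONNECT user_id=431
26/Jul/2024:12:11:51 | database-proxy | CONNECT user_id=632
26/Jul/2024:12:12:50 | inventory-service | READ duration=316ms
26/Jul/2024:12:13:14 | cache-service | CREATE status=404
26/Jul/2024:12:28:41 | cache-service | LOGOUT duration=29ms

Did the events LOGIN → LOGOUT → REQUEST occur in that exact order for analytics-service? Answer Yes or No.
No

To verify sequence order:

1. Find all events in sequence LOGIN → LOGOUT → REQUEST for analytics-service
2. Extract their timestamps
3. Check if timestamps are in ascending order
4. Result: No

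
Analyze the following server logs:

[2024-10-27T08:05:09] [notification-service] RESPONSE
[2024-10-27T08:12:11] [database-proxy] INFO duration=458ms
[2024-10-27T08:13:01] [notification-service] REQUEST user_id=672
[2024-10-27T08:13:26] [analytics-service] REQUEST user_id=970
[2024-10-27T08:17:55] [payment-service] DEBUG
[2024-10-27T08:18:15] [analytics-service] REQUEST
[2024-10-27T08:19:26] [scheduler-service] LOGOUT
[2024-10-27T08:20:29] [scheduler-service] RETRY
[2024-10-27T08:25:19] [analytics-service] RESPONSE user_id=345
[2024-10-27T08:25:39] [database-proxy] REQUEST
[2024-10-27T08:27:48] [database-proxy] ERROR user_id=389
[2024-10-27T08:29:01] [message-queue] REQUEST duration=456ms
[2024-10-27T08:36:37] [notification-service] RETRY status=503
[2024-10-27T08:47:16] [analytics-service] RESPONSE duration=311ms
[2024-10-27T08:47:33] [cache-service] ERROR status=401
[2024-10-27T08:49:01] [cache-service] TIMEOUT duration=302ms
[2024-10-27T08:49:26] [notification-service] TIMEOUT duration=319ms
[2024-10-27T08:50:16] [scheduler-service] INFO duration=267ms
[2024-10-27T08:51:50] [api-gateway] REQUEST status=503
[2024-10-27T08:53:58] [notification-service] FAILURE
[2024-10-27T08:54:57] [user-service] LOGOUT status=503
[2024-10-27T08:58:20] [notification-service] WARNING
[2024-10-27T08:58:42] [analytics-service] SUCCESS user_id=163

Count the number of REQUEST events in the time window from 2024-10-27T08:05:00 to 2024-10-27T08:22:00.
3

To count events in the time window:

1. Window boundaries: 2024-10-27T08:05:00 to 2024-10-27T08:22:00
2. Filter for REQUEST events within this window
3. Count matching events: 3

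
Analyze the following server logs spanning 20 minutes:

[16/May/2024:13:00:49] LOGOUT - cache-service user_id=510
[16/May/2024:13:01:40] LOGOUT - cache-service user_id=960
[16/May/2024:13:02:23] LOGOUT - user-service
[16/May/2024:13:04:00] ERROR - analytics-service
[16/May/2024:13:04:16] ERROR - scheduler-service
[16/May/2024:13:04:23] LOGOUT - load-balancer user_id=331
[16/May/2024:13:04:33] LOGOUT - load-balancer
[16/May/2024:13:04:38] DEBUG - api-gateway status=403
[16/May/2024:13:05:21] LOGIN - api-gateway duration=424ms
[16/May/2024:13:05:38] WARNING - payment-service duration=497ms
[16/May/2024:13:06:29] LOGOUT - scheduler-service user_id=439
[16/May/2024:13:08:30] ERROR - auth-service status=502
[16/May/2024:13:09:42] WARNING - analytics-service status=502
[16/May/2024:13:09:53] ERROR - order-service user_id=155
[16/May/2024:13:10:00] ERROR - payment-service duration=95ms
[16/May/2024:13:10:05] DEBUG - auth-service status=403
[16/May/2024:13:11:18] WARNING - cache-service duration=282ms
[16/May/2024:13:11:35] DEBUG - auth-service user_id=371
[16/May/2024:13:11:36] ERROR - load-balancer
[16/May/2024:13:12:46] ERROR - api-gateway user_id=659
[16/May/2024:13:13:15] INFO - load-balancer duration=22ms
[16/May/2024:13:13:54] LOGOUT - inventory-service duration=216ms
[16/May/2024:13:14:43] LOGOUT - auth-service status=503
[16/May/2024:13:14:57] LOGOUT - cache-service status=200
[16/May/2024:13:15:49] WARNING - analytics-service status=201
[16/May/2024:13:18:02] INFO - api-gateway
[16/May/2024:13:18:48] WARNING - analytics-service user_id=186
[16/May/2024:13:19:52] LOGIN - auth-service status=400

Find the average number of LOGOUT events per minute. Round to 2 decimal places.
0.45

To calculate the rate:

1. Count total LOGOUT events: 9
2. Total time period: 20 minutes
3. Rate = 9 / 20 = 0.45 events per minute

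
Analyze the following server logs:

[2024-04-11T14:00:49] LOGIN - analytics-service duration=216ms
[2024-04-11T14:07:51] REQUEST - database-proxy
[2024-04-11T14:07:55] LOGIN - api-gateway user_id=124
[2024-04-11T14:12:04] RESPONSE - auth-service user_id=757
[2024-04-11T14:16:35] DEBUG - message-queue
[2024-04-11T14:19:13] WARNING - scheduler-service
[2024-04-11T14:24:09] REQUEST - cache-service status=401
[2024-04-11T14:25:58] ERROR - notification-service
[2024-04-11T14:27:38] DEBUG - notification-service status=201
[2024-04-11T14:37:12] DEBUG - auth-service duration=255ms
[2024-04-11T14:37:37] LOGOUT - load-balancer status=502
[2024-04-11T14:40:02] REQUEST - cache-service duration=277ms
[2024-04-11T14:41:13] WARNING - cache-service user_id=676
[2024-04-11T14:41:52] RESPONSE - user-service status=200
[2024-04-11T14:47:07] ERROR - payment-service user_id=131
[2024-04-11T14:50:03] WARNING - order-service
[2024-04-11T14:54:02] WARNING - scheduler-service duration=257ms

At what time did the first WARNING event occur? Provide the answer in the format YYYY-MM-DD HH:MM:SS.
2024-04-11 14:19:13

To find the first event:

1. Filter for all WARNING events
2. Sort by timestamp
3. Select the first one
4. Timestamp: 2024-04-11 14:19:13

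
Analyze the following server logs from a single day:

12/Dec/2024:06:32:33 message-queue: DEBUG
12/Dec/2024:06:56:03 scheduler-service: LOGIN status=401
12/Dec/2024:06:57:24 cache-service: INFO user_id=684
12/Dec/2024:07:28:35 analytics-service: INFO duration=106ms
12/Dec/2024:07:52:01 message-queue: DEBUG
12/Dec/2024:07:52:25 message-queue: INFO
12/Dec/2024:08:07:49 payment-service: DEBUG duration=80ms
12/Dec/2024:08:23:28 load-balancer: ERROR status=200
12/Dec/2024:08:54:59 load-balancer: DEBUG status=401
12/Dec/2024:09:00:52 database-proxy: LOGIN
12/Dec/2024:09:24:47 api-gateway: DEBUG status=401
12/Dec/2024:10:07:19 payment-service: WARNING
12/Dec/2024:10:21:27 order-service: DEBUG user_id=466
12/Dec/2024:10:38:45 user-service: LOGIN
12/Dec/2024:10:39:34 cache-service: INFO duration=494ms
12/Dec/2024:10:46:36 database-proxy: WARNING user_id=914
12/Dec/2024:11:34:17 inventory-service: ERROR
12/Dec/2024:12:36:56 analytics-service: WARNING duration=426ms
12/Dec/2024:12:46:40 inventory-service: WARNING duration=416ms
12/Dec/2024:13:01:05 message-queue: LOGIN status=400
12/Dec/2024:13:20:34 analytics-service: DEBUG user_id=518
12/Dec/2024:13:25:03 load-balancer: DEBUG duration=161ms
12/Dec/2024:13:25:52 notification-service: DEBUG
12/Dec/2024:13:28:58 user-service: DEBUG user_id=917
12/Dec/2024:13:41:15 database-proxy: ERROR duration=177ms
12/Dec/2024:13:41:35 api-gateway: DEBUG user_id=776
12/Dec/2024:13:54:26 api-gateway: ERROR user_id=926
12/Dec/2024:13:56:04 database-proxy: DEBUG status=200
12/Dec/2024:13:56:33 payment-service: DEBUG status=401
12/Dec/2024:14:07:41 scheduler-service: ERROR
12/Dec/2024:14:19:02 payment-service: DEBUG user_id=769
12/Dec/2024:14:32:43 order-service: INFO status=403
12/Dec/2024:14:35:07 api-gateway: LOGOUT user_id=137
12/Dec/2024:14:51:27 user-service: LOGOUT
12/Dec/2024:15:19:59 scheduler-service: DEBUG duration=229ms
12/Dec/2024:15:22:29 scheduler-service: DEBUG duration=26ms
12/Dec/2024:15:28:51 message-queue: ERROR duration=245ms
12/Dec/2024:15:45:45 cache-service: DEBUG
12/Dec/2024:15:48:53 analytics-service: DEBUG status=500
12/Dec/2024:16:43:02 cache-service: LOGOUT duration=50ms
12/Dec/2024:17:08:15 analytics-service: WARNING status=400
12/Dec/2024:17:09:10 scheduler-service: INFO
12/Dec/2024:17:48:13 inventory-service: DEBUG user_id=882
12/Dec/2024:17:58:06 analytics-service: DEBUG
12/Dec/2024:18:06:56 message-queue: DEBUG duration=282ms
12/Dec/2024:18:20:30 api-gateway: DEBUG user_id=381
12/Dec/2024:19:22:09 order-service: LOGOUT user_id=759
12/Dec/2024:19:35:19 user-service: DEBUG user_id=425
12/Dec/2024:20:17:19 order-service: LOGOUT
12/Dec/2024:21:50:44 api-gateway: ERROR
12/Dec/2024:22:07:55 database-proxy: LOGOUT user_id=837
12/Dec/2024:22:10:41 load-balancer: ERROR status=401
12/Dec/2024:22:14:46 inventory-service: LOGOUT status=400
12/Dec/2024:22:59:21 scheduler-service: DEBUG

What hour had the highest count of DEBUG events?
13

To find the peak hour:

1. Group all DEBUG events by hour
2. Count events in each hour
3. Find hour with maximum count
4. Peak hour: 13 (with 7 events)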